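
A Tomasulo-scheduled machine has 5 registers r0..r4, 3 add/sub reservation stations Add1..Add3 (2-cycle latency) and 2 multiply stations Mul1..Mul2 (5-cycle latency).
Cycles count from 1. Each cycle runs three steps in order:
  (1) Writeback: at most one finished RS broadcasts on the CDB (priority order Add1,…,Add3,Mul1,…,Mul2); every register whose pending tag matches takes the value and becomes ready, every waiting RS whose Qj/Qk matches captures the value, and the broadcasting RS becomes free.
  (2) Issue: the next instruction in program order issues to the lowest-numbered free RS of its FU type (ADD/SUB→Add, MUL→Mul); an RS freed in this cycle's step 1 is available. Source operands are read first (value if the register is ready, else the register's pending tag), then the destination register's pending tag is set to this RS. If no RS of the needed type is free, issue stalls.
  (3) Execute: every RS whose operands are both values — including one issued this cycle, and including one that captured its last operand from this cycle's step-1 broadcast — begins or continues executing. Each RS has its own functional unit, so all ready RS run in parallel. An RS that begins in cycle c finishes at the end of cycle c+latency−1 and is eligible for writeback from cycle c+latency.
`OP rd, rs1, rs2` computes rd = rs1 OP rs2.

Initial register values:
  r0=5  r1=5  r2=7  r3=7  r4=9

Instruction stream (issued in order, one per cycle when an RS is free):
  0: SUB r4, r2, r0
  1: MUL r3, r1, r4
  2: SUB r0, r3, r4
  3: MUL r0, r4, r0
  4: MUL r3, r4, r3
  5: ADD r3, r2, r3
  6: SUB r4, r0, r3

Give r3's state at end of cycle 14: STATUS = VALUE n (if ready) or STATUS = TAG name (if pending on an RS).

STATUS = TAG Add2

cycle 1: issue SUB r4<-Add1 // r0:5,r1:5,r2:7,r3:7,r4:Add1
cycle 2: issue MUL r3<-Mul1 // r0:5,r1:5,r2:7,r3:Mul1,r4:Add1
cycle 3: CDB Add1=2; issue SUB r0<-Add1 // r0:Add1,r1:5,r2:7,r3:Mul1,r4:2
cycle 4: issue MUL r0<-Mul2 // r0:Mul2,r1:5,r2:7,r3:Mul1,r4:2
cycle 5: stall // r0:Mul2,r1:5,r2:7,r3:Mul1,r4:2
cycle 6: stall // r0:Mul2,r1:5,r2:7,r3:Mul1,r4:2
cycle 7: stall // r0:Mul2,r1:5,r2:7,r3:Mul1,r4:2
cycle 8: CDB Mul1=10; issue MUL r3<-Mul1 // r0:Mul2,r1:5,r2:7,r3:Mul1,r4:2
cycle 9: issue ADD r3<-Add2 // r0:Mul2,r1:5,r2:7,r3:Add2,r4:2
cycle 10: CDB Add1=8; issue SUB r4<-Add1 // r0:Mul2,r1:5,r2:7,r3:Add2,r4:Add1
cycle 11: - // r0:Mul2,r1:5,r2:7,r3:Add2,r4:Add1
cycle 12: - // r0:Mul2,r1:5,r2:7,r3:Add2,r4:Add1
cycle 13: CDB Mul1=20 // r0:Mul2,r1:5,r2:7,r3:Add2,r4:Add1
cycle 14: - // r0:Mul2,r1:5,r2:7,r3:Add2,r4:Add1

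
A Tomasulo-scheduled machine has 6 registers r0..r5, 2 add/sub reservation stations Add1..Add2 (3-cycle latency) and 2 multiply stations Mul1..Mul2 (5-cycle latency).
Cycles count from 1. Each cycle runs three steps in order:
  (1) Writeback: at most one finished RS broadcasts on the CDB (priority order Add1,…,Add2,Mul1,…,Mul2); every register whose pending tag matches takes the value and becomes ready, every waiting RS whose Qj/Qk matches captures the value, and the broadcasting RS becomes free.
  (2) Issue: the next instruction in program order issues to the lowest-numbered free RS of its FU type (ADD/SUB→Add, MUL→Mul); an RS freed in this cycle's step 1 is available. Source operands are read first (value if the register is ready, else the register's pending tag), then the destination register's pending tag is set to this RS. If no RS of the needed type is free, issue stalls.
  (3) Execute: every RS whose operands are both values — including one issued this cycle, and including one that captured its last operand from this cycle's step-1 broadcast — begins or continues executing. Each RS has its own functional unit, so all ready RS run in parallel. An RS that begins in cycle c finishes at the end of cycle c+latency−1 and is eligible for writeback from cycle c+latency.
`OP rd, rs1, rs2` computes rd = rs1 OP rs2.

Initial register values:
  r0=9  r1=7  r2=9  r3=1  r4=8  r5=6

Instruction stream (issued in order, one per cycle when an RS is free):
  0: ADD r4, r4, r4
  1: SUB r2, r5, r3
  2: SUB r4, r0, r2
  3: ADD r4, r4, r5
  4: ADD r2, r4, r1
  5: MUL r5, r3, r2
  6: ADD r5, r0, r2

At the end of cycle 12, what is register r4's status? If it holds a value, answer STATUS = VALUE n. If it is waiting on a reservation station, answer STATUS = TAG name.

c1: issue ADD r4<-Add1 | r0:9,r1:7,r2:9,r3:1,r4:Add1,r5:6
c2: issue SUB r2<-Add2 | r0:9,r1:7,r2:Add2,r3:1,r4:Add1,r5:6
c3: stall | r0:9,r1:7,r2:Add2,r3:1,r4:Add1,r5:6
c4: CDB Add1=16; issue SUB r4<-Add1 | r0:9,r1:7,r2:Add2,r3:1,r4:Add1,r5:6
c5: CDB Add2=5; issue ADD r4<-Add2 | r0:9,r1:7,r2:5,r3:1,r4:Add2,r5:6
c6: stall | r0:9,r1:7,r2:5,r3:1,r4:Add2,r5:6
c7: stall | r0:9,r1:7,r2:5,r3:1,r4:Add2,r5:6
c8: CDB Add1=4; issue ADD r2<-Add1 | r0:9,r1:7,r2:Add1,r3:1,r4:Add2,r5:6
c9: issue MUL r5<-Mul1 | r0:9,r1:7,r2:Add1,r3:1,r4:Add2,r5:Mul1
c10: stall | r0:9,r1:7,r2:Add1,r3:1,r4:Add2,r5:Mul1
c11: CDB Add2=10; issue ADD r5<-Add2 | r0:9,r1:7,r2:Add1,r3:1,r4:10,r5:Add2
c12: - | r0:9,r1:7,r2:Add1,r3:1,r4:10,r5:Add2

STATUS = VALUE 10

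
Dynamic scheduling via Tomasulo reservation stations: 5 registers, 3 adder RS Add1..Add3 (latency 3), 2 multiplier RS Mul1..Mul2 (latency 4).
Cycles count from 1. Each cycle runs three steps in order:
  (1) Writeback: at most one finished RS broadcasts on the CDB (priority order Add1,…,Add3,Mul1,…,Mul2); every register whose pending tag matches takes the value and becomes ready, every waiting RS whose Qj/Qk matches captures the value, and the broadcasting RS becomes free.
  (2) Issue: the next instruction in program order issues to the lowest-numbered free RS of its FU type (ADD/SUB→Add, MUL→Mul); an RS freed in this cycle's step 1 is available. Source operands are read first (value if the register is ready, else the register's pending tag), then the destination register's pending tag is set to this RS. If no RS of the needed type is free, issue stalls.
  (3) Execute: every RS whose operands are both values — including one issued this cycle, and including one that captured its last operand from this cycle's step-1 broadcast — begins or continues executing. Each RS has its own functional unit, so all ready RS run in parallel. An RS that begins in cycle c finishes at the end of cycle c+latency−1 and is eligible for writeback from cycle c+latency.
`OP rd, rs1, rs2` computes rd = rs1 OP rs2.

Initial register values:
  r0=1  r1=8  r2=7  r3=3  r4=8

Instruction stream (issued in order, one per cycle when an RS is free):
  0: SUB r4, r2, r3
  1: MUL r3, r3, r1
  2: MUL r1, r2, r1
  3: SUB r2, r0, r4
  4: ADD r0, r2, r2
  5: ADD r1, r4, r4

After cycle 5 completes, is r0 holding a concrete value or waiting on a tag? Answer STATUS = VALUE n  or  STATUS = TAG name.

STATUS = TAG Add2

  c1: issue SUB r4<-Add1  regs: r0:1,r1:8,r2:7,r3:3,r4:Add1
  c2: issue MUL r3<-Mul1  regs: r0:1,r1:8,r2:7,r3:Mul1,r4:Add1
  c3: issue MUL r1<-Mul2  regs: r0:1,r1:Mul2,r2:7,r3:Mul1,r4:Add1
  c4: CDB Add1=4; issue SUB r2<-Add1  regs: r0:1,r1:Mul2,r2:Add1,r3:Mul1,r4:4
  c5: issue ADD r0<-Add2  regs: r0:Add2,r1:Mul2,r2:Add1,r3:Mul1,r4:4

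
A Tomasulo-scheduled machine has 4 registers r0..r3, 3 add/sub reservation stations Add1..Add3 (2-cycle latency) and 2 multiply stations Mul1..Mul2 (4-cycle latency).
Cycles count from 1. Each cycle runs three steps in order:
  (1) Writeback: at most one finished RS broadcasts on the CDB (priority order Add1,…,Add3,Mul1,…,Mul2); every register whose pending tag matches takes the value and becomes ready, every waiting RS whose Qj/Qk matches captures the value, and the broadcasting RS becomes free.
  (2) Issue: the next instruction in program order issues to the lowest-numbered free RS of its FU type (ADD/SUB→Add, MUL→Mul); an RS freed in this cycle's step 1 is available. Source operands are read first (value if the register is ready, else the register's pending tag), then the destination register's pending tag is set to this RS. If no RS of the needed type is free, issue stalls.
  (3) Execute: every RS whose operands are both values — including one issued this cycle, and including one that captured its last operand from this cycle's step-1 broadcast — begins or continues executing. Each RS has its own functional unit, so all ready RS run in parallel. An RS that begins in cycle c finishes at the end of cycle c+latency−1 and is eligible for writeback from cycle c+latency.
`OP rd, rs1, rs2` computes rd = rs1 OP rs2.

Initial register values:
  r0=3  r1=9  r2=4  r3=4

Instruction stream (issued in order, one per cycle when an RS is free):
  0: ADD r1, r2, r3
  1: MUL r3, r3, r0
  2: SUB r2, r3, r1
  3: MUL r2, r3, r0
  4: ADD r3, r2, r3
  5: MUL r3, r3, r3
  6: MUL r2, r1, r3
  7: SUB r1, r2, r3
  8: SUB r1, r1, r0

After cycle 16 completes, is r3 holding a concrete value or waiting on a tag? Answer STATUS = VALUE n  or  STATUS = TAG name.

c1: issue ADD r1<-Add1 | r0:3,r1:Add1,r2:4,r3:4
c2: issue MUL r3<-Mul1 | r0:3,r1:Add1,r2:4,r3:Mul1
c3: CDB Add1=8; issue SUB r2<-Add1 | r0:3,r1:8,r2:Add1,r3:Mul1
c4: issue MUL r2<-Mul2 | r0:3,r1:8,r2:Mul2,r3:Mul1
c5: issue ADD r3<-Add2 | r0:3,r1:8,r2:Mul2,r3:Add2
c6: CDB Mul1=12; issue MUL r3<-Mul1 | r0:3,r1:8,r2:Mul2,r3:Mul1
c7: stall | r0:3,r1:8,r2:Mul2,r3:Mul1
c8: CDB Add1=4; stall | r0:3,r1:8,r2:Mul2,r3:Mul1
c9: stall | r0:3,r1:8,r2:Mul2,r3:Mul1
c10: CDB Mul2=36; issue MUL r2<-Mul2 | r0:3,r1:8,r2:Mul2,r3:Mul1
c11: issue SUB r1<-Add1 | r0:3,r1:Add1,r2:Mul2,r3:Mul1
c12: CDB Add2=48; issue SUB r1<-Add2 | r0:3,r1:Add2,r2:Mul2,r3:Mul1
c13: - | r0:3,r1:Add2,r2:Mul2,r3:Mul1
c14: - | r0:3,r1:Add2,r2:Mul2,r3:Mul1
c15: - | r0:3,r1:Add2,r2:Mul2,r3:Mul1
c16: CDB Mul1=2304 | r0:3,r1:Add2,r2:Mul2,r3:2304

STATUS = VALUE 2304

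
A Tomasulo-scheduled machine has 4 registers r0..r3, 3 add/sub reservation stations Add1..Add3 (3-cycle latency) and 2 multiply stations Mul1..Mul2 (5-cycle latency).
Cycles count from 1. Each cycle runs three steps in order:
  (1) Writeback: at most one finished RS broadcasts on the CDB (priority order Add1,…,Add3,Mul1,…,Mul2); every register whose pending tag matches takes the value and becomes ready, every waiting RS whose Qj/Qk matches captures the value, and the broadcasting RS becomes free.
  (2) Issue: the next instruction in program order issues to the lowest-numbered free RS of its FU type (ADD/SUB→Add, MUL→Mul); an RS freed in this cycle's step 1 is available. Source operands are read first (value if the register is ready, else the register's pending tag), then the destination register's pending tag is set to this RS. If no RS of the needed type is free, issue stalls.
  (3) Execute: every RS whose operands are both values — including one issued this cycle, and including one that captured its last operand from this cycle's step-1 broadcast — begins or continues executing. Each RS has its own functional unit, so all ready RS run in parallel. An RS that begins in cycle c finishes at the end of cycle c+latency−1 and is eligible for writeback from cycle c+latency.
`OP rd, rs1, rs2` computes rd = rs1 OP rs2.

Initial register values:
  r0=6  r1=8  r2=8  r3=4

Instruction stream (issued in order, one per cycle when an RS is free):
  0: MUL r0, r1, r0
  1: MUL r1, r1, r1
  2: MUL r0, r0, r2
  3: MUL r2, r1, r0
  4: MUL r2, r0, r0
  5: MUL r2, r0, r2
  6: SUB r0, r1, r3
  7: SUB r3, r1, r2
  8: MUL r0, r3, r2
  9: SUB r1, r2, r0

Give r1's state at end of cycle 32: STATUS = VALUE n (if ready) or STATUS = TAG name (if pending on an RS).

c1: issue MUL r0<-Mul1 | r0:Mul1,r1:8,r2:8,r3:4
c2: issue MUL r1<-Mul2 | r0:Mul1,r1:Mul2,r2:8,r3:4
c3: stall | r0:Mul1,r1:Mul2,r2:8,r3:4
c4: stall | r0:Mul1,r1:Mul2,r2:8,r3:4
c5: stall | r0:Mul1,r1:Mul2,r2:8,r3:4
c6: CDB Mul1=48; issue MUL r0<-Mul1 | r0:Mul1,r1:Mul2,r2:8,r3:4
c7: CDB Mul2=64; issue MUL r2<-Mul2 | r0:Mul1,r1:64,r2:Mul2,r3:4
c8: stall | r0:Mul1,r1:64,r2:Mul2,r3:4
c9: stall | r0:Mul1,r1:64,r2:Mul2,r3:4
c10: stall | r0:Mul1,r1:64,r2:Mul2,r3:4
c11: CDB Mul1=384; issue MUL r2<-Mul1 | r0:384,r1:64,r2:Mul1,r3:4
c12: stall | r0:384,r1:64,r2:Mul1,r3:4
c13: stall | r0:384,r1:64,r2:Mul1,r3:4
c14: stall | r0:384,r1:64,r2:Mul1,r3:4
c15: stall | r0:384,r1:64,r2:Mul1,r3:4
c16: CDB Mul1=147456; issue MUL r2<-Mul1 | r0:384,r1:64,r2:Mul1,r3:4
c17: CDB Mul2=24576; issue SUB r0<-Add1 | r0:Add1,r1:64,r2:Mul1,r3:4
c18: issue SUB r3<-Add2 | r0:Add1,r1:64,r2:Mul1,r3:Add2
c19: issue MUL r0<-Mul2 | r0:Mul2,r1:64,r2:Mul1,r3:Add2
c20: CDB Add1=60; issue SUB r1<-Add1 | r0:Mul2,r1:Add1,r2:Mul1,r3:Add2
c21: CDB Mul1=56623104 | r0:Mul2,r1:Add1,r2:56623104,r3:Add2
c22: - | r0:Mul2,r1:Add1,r2:56623104,r3:Add2
c23: - | r0:Mul2,r1:Add1,r2:56623104,r3:Add2
c24: CDB Add2=-56623040 | r0:Mul2,r1:Add1,r2:56623104,r3:-56623040
c25: - | r0:Mul2,r1:Add1,r2:56623104,r3:-56623040
c26: - | r0:Mul2,r1:Add1,r2:56623104,r3:-56623040
c27: - | r0:Mul2,r1:Add1,r2:56623104,r3:-56623040
c28: - | r0:Mul2,r1:Add1,r2:56623104,r3:-56623040
c29: CDB Mul2=-3206172282716160 | r0:-3206172282716160,r1:Add1,r2:56623104,r3:-56623040
c30: - | r0:-3206172282716160,r1:Add1,r2:56623104,r3:-56623040
c31: - | r0:-3206172282716160,r1:Add1,r2:56623104,r3:-56623040
c32: CDB Add1=3206172339339264 | r0:-3206172282716160,r1:3206172339339264,r2:56623104,r3:-56623040

STATUS = VALUE 3206172339339264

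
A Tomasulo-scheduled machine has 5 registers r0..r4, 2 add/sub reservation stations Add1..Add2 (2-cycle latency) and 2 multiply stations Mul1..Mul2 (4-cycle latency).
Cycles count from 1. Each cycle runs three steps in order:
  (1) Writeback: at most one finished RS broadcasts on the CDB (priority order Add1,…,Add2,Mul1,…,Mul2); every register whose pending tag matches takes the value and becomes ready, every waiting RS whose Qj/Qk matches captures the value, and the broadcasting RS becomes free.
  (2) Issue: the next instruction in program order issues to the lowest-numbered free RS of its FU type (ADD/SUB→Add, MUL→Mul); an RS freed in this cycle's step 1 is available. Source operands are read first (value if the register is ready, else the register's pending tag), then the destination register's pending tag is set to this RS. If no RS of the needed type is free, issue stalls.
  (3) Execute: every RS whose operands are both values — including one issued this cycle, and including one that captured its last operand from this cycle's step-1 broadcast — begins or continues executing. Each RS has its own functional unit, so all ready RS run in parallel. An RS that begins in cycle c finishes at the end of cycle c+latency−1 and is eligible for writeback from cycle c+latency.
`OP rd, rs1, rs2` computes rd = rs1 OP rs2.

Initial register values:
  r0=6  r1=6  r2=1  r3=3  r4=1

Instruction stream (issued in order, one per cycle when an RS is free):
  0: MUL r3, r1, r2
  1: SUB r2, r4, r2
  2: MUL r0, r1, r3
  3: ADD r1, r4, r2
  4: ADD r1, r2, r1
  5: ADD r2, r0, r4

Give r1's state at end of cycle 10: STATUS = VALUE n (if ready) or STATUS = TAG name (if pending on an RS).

c1: issue MUL r3<-Mul1 | r0:6,r1:6,r2:1,r3:Mul1,r4:1
c2: issue SUB r2<-Add1 | r0:6,r1:6,r2:Add1,r3:Mul1,r4:1
c3: issue MUL r0<-Mul2 | r0:Mul2,r1:6,r2:Add1,r3:Mul1,r4:1
c4: CDB Add1=0; issue ADD r1<-Add1 | r0:Mul2,r1:Add1,r2:0,r3:Mul1,r4:1
c5: CDB Mul1=6; issue ADD r1<-Add2 | r0:Mul2,r1:Add2,r2:0,r3:6,r4:1
c6: CDB Add1=1; issue ADD r2<-Add1 | r0:Mul2,r1:Add2,r2:Add1,r3:6,r4:1
c7: - | r0:Mul2,r1:Add2,r2:Add1,r3:6,r4:1
c8: CDB Add2=1 | r0:Mul2,r1:1,r2:Add1,r3:6,r4:1
c9: CDB Mul2=36 | r0:36,r1:1,r2:Add1,r3:6,r4:1
c10: - | r0:36,r1:1,r2:Add1,r3:6,r4:1

STATUS = VALUE 1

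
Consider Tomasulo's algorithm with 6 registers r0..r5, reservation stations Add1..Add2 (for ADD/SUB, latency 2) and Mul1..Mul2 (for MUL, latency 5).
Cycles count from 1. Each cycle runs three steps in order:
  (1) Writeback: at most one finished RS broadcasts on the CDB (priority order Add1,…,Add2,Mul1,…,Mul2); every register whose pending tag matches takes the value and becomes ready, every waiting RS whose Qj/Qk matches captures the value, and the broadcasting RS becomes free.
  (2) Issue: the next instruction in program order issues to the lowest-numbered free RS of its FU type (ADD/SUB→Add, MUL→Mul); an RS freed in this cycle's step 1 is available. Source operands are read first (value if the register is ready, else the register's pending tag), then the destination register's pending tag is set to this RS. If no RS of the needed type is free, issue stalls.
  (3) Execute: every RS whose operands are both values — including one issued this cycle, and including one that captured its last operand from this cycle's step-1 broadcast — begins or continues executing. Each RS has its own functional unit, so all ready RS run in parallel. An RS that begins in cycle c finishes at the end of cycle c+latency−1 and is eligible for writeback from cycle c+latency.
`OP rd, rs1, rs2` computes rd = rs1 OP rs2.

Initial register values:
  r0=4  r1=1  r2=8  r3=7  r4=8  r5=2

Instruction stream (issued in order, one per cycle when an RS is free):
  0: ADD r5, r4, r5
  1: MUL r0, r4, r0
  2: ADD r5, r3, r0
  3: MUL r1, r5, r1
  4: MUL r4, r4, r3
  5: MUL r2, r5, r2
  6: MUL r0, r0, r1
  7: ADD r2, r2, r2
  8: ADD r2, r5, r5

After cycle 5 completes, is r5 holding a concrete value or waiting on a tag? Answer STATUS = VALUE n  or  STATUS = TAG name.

STATUS = TAG Add1

c1: issue ADD r5<-Add1 | r0:4,r1:1,r2:8,r3:7,r4:8,r5:Add1
c2: issue MUL r0<-Mul1 | r0:Mul1,r1:1,r2:8,r3:7,r4:8,r5:Add1
c3: CDB Add1=10; issue ADD r5<-Add1 | r0:Mul1,r1:1,r2:8,r3:7,r4:8,r5:Add1
c4: issue MUL r1<-Mul2 | r0:Mul1,r1:Mul2,r2:8,r3:7,r4:8,r5:Add1
c5: stall | r0:Mul1,r1:Mul2,r2:8,r3:7,r4:8,r5:Add1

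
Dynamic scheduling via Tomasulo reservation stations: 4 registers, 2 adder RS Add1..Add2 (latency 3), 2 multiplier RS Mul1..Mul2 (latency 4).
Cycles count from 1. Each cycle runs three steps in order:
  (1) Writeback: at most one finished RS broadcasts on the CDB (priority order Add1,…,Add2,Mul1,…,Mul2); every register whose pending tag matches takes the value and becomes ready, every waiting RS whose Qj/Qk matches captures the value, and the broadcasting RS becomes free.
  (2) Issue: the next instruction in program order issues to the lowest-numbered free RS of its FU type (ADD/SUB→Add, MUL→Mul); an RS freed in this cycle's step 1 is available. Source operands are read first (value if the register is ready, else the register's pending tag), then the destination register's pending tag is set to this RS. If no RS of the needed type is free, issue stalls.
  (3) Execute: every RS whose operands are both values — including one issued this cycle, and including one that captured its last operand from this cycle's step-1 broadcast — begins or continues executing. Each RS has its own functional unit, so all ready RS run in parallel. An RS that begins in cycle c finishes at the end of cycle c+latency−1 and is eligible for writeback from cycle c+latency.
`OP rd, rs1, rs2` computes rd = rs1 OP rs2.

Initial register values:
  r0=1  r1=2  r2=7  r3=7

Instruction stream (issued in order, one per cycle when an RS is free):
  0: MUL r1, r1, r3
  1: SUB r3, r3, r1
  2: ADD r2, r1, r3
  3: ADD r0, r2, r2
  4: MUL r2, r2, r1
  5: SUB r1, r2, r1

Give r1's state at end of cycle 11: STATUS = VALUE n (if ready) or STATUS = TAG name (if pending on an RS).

STATUS = TAG Add2

cycle 1: issue MUL r1<-Mul1 // r0:1,r1:Mul1,r2:7,r3:7
cycle 2: issue SUB r3<-Add1 // r0:1,r1:Mul1,r2:7,r3:Add1
cycle 3: issue ADD r2<-Add2 // r0:1,r1:Mul1,r2:Add2,r3:Add1
cycle 4: stall // r0:1,r1:Mul1,r2:Add2,r3:Add1
cycle 5: CDB Mul1=14; stall // r0:1,r1:14,r2:Add2,r3:Add1
cycle 6: stall // r0:1,r1:14,r2:Add2,r3:Add1
cycle 7: stall // r0:1,r1:14,r2:Add2,r3:Add1
cycle 8: CDB Add1=-7; issue ADD r0<-Add1 // r0:Add1,r1:14,r2:Add2,r3:-7
cycle 9: issue MUL r2<-Mul1 // r0:Add1,r1:14,r2:Mul1,r3:-7
cycle 10: stall // r0:Add1,r1:14,r2:Mul1,r3:-7
cycle 11: CDB Add2=7; issue SUB r1<-Add2 // r0:Add1,r1:Add2,r2:Mul1,r3:-7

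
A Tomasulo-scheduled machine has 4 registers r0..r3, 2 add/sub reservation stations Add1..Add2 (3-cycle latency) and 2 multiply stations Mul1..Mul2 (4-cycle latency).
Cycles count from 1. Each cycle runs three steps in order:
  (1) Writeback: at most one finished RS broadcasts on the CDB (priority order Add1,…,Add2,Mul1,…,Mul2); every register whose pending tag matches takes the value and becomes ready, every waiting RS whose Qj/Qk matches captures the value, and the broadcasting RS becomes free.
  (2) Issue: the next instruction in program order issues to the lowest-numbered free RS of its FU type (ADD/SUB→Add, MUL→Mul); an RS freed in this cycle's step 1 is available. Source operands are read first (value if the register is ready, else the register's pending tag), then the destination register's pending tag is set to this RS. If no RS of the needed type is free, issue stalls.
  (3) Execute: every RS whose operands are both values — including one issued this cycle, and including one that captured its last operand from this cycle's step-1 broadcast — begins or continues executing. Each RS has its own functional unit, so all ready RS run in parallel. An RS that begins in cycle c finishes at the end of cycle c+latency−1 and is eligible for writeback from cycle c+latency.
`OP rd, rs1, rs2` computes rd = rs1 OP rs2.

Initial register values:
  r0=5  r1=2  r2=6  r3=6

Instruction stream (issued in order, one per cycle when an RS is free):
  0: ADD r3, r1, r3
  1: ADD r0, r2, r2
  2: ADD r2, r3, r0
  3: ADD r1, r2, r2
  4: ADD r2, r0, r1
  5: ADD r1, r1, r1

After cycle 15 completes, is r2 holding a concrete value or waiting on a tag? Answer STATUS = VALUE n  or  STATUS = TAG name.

  c1: issue ADD r3<-Add1  regs: r0:5,r1:2,r2:6,r3:Add1
  c2: issue ADD r0<-Add2  regs: r0:Add2,r1:2,r2:6,r3:Add1
  c3: stall  regs: r0:Add2,r1:2,r2:6,r3:Add1
  c4: CDB Add1=8; issue ADD r2<-Add1  regs: r0:Add2,r1:2,r2:Add1,r3:8
  c5: CDB Add2=12; issue ADD r1<-Add2  regs: r0:12,r1:Add2,r2:Add1,r3:8
  c6: stall  regs: r0:12,r1:Add2,r2:Add1,r3:8
  c7: stall  regs: r0:12,r1:Add2,r2:Add1,r3:8
  c8: CDB Add1=20; issue ADD r2<-Add1  regs: r0:12,r1:Add2,r2:Add1,r3:8
  c9: stall  regs: r0:12,r1:Add2,r2:Add1,r3:8
  c10: stall  regs: r0:12,r1:Add2,r2:Add1,r3:8
  c11: CDB Add2=40; issue ADD r1<-Add2  regs: r0:12,r1:Add2,r2:Add1,r3:8
  c12: -  regs: r0:12,r1:Add2,r2:Add1,r3:8
  c13: -  regs: r0:12,r1:Add2,r2:Add1,r3:8
  c14: CDB Add1=52  regs: r0:12,r1:Add2,r2:52,r3:8
  c15: CDB Add2=80  regs: r0:12,r1:80,r2:52,r3:8

STATUS = VALUE 52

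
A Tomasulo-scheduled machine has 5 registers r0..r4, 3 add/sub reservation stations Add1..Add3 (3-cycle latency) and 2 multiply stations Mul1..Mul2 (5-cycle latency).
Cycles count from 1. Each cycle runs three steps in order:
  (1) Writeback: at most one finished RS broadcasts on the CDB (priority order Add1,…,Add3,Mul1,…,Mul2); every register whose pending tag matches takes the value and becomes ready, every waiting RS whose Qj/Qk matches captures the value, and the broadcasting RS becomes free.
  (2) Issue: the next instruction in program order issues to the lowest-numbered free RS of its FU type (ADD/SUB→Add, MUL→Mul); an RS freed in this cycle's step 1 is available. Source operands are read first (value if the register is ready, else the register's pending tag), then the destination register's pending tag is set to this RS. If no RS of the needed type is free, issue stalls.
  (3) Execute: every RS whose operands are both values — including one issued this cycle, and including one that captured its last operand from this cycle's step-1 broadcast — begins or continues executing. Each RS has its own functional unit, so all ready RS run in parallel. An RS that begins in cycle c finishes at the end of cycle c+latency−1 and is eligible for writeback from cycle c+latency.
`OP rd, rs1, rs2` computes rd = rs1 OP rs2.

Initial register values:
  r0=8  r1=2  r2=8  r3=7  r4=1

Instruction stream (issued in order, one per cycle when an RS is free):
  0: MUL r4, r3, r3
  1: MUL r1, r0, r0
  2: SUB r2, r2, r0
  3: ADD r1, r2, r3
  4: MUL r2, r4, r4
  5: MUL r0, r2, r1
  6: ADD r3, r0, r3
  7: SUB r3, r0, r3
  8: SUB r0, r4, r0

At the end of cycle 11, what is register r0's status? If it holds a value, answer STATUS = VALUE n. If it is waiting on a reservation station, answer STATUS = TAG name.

STATUS = TAG Add3

c1: issue MUL r4<-Mul1 | r0:8,r1:2,r2:8,r3:7,r4:Mul1
c2: issue MUL r1<-Mul2 | r0:8,r1:Mul2,r2:8,r3:7,r4:Mul1
c3: issue SUB r2<-Add1 | r0:8,r1:Mul2,r2:Add1,r3:7,r4:Mul1
c4: issue ADD r1<-Add2 | r0:8,r1:Add2,r2:Add1,r3:7,r4:Mul1
c5: stall | r0:8,r1:Add2,r2:Add1,r3:7,r4:Mul1
c6: CDB Add1=0; stall | r0:8,r1:Add2,r2:0,r3:7,r4:Mul1
c7: CDB Mul1=49; issue MUL r2<-Mul1 | r0:8,r1:Add2,r2:Mul1,r3:7,r4:49
c8: CDB Mul2=64; issue MUL r0<-Mul2 | r0:Mul2,r1:Add2,r2:Mul1,r3:7,r4:49
c9: CDB Add2=7; issue ADD r3<-Add1 | r0:Mul2,r1:7,r2:Mul1,r3:Add1,r4:49
c10: issue SUB r3<-Add2 | r0:Mul2,r1:7,r2:Mul1,r3:Add2,r4:49
c11: issue SUB r0<-Add3 | r0:Add3,r1:7,r2:Mul1,r3:Add2,r4:49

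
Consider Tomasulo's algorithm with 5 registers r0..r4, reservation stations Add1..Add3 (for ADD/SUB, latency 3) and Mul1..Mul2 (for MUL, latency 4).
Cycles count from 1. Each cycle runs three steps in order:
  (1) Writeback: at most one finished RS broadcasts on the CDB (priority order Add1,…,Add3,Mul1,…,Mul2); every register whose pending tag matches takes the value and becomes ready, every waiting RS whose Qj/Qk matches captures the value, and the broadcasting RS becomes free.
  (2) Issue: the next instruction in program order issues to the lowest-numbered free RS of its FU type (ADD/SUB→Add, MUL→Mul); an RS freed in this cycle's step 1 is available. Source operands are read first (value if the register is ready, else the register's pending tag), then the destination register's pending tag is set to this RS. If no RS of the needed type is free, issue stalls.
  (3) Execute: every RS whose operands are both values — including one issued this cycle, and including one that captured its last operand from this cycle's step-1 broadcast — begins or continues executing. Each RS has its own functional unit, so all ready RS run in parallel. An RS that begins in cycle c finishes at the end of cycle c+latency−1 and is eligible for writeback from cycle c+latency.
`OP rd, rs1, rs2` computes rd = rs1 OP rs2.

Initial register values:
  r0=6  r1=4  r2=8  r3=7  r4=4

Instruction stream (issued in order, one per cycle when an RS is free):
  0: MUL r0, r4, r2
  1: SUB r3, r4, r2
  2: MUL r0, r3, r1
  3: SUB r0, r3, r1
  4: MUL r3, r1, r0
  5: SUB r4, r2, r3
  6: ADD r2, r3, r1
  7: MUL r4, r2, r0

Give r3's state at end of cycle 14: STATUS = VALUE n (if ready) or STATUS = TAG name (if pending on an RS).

STATUS = VALUE -32

cycle 1: issue MUL r0<-Mul1 // r0:Mul1,r1:4,r2:8,r3:7,r4:4
cycle 2: issue SUB r3<-Add1 // r0:Mul1,r1:4,r2:8,r3:Add1,r4:4
cycle 3: issue MUL r0<-Mul2 // r0:Mul2,r1:4,r2:8,r3:Add1,r4:4
cycle 4: issue SUB r0<-Add2 // r0:Add2,r1:4,r2:8,r3:Add1,r4:4
cycle 5: CDB Add1=-4; stall // r0:Add2,r1:4,r2:8,r3:-4,r4:4
cycle 6: CDB Mul1=32; issue MUL r3<-Mul1 // r0:Add2,r1:4,r2:8,r3:Mul1,r4:4
cycle 7: issue SUB r4<-Add1 // r0:Add2,r1:4,r2:8,r3:Mul1,r4:Add1
cycle 8: CDB Add2=-8; issue ADD r2<-Add2 // r0:-8,r1:4,r2:Add2,r3:Mul1,r4:Add1
cycle 9: CDB Mul2=-16; issue MUL r4<-Mul2 // r0:-8,r1:4,r2:Add2,r3:Mul1,r4:Mul2
cycle 10: - // r0:-8,r1:4,r2:Add2,r3:Mul1,r4:Mul2
cycle 11: - // r0:-8,r1:4,r2:Add2,r3:Mul1,r4:Mul2
cycle 12: CDB Mul1=-32 // r0:-8,r1:4,r2:Add2,r3:-32,r4:Mul2
cycle 13: - // r0:-8,r1:4,r2:Add2,r3:-32,r4:Mul2
cycle 14: - // r0:-8,r1:4,r2:Add2,r3:-32,r4:Mul2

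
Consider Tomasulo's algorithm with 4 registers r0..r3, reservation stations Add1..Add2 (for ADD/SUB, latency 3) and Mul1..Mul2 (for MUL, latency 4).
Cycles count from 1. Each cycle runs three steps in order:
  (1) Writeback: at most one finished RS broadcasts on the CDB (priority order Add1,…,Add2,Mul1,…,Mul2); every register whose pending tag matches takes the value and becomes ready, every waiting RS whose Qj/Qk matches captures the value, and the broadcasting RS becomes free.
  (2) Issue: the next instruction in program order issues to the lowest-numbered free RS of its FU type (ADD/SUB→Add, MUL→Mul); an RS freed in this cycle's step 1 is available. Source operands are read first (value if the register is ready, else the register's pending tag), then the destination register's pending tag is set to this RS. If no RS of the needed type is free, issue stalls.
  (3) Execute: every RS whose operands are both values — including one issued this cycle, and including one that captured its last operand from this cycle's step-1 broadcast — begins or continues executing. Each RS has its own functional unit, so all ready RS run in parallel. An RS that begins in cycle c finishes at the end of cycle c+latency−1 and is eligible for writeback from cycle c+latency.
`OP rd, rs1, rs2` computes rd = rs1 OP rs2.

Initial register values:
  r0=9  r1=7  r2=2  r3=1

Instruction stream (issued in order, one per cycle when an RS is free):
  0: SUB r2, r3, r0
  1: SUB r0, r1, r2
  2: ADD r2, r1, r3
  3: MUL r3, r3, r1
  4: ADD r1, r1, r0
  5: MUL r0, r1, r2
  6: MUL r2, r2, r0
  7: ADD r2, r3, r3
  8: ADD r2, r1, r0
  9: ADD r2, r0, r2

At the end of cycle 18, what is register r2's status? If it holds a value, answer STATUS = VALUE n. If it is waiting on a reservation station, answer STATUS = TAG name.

STATUS = TAG Add2

  c1: issue SUB r2<-Add1  regs: r0:9,r1:7,r2:Add1,r3:1
  c2: issue SUB r0<-Add2  regs: r0:Add2,r1:7,r2:Add1,r3:1
  c3: stall  regs: r0:Add2,r1:7,r2:Add1,r3:1
  c4: CDB Add1=-8; issue ADD r2<-Add1  regs: r0:Add2,r1:7,r2:Add1,r3:1
  c5: issue MUL r3<-Mul1  regs: r0:Add2,r1:7,r2:Add1,r3:Mul1
  c6: stall  regs: r0:Add2,r1:7,r2:Add1,r3:Mul1
  c7: CDB Add1=8; issue ADD r1<-Add1  regs: r0:Add2,r1:Add1,r2:8,r3:Mul1
  c8: CDB Add2=15; issue MUL r0<-Mul2  regs: r0:Mul2,r1:Add1,r2:8,r3:Mul1
  c9: CDB Mul1=7; issue MUL r2<-Mul1  regs: r0:Mul2,r1:Add1,r2:Mul1,r3:7
  c10: issue ADD r2<-Add2  regs: r0:Mul2,r1:Add1,r2:Add2,r3:7
  c11: CDB Add1=22; issue ADD r2<-Add1  regs: r0:Mul2,r1:22,r2:Add1,r3:7
  c12: stall  regs: r0:Mul2,r1:22,r2:Add1,r3:7
  c13: CDB Add2=14; issue ADD r2<-Add2  regs: r0:Mul2,r1:22,r2:Add2,r3:7
  c14: -  regs: r0:Mul2,r1:22,r2:Add2,r3:7
  c15: CDB Mul2=176  regs: r0:176,r1:22,r2:Add2,r3:7
  c16: -  regs: r0:176,r1:22,r2:Add2,r3:7
  c17: -  regs: r0:176,r1:22,r2:Add2,r3:7
  c18: CDB Add1=198  regs: r0:176,r1:22,r2:Add2,r3:7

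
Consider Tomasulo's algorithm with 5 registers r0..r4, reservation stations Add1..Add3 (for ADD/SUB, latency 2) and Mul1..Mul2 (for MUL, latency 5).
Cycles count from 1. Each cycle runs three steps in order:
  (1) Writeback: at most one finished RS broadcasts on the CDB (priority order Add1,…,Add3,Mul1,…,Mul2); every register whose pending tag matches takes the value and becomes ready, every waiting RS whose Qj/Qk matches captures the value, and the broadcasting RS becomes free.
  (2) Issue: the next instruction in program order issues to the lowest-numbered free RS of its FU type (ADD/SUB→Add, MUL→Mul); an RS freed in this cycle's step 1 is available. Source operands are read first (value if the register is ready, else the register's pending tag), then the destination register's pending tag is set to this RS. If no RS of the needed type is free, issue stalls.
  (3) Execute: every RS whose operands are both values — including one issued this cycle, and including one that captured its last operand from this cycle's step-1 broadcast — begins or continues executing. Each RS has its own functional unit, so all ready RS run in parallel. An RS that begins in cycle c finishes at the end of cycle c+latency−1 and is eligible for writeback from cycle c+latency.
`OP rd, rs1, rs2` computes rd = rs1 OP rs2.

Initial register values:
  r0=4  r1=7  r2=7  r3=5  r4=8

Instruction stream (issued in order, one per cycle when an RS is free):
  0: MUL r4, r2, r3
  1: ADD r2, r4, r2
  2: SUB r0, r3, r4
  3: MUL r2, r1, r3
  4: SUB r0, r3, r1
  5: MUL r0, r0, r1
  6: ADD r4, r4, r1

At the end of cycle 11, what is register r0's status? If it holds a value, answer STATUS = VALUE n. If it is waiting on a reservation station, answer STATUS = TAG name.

c1: issue MUL r4<-Mul1 | r0:4,r1:7,r2:7,r3:5,r4:Mul1
c2: issue ADD r2<-Add1 | r0:4,r1:7,r2:Add1,r3:5,r4:Mul1
c3: issue SUB r0<-Add2 | r0:Add2,r1:7,r2:Add1,r3:5,r4:Mul1
c4: issue MUL r2<-Mul2 | r0:Add2,r1:7,r2:Mul2,r3:5,r4:Mul1
c5: issue SUB r0<-Add3 | r0:Add3,r1:7,r2:Mul2,r3:5,r4:Mul1
c6: CDB Mul1=35; issue MUL r0<-Mul1 | r0:Mul1,r1:7,r2:Mul2,r3:5,r4:35
c7: CDB Add3=-2; issue ADD r4<-Add3 | r0:Mul1,r1:7,r2:Mul2,r3:5,r4:Add3
c8: CDB Add1=42 | r0:Mul1,r1:7,r2:Mul2,r3:5,r4:Add3
c9: CDB Add2=-30 | r0:Mul1,r1:7,r2:Mul2,r3:5,r4:Add3
c10: CDB Add3=42 | r0:Mul1,r1:7,r2:Mul2,r3:5,r4:42
c11: CDB Mul2=35 | r0:Mul1,r1:7,r2:35,r3:5,r4:42

STATUS = TAG Mul1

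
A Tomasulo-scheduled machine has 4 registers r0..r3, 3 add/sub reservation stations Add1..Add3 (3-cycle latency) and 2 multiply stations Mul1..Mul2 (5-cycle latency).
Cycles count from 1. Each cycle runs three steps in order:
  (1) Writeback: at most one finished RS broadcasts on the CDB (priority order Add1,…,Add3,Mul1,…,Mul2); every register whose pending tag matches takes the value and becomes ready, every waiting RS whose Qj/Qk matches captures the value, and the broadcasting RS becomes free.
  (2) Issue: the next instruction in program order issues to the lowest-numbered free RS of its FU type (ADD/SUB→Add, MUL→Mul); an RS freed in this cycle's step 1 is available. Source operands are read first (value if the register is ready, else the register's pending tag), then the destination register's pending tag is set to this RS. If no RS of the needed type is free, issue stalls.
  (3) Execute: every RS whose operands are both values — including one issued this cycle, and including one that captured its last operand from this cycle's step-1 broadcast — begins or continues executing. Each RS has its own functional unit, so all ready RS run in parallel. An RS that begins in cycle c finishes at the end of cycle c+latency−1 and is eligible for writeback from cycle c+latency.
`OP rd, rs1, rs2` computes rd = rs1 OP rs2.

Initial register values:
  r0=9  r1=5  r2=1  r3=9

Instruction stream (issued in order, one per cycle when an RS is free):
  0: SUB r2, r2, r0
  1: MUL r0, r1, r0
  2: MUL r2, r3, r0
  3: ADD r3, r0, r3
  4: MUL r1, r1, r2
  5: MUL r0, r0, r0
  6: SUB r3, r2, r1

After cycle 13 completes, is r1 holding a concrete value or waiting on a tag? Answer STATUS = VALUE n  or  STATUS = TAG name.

STATUS = TAG Mul1

  c1: issue SUB r2<-Add1  regs: r0:9,r1:5,r2:Add1,r3:9
  c2: issue MUL r0<-Mul1  regs: r0:Mul1,r1:5,r2:Add1,r3:9
  c3: issue MUL r2<-Mul2  regs: r0:Mul1,r1:5,r2:Mul2,r3:9
  c4: CDB Add1=-8; issue ADD r3<-Add1  regs: r0:Mul1,r1:5,r2:Mul2,r3:Add1
  c5: stall  regs: r0:Mul1,r1:5,r2:Mul2,r3:Add1
  c6: stall  regs: r0:Mul1,r1:5,r2:Mul2,r3:Add1
  c7: CDB Mul1=45; issue MUL r1<-Mul1  regs: r0:45,r1:Mul1,r2:Mul2,r3:Add1
  c8: stall  regs: r0:45,r1:Mul1,r2:Mul2,r3:Add1
  c9: stall  regs: r0:45,r1:Mul1,r2:Mul2,r3:Add1
  c10: CDB Add1=54; stall  regs: r0:45,r1:Mul1,r2:Mul2,r3:54
  c11: stall  regs: r0:45,r1:Mul1,r2:Mul2,r3:54
  c12: CDB Mul2=405; issue MUL r0<-Mul2  regs: r0:Mul2,r1:Mul1,r2:405,r3:54
  c13: issue SUB r3<-Add1  regs: r0:Mul2,r1:Mul1,r2:405,r3:Add1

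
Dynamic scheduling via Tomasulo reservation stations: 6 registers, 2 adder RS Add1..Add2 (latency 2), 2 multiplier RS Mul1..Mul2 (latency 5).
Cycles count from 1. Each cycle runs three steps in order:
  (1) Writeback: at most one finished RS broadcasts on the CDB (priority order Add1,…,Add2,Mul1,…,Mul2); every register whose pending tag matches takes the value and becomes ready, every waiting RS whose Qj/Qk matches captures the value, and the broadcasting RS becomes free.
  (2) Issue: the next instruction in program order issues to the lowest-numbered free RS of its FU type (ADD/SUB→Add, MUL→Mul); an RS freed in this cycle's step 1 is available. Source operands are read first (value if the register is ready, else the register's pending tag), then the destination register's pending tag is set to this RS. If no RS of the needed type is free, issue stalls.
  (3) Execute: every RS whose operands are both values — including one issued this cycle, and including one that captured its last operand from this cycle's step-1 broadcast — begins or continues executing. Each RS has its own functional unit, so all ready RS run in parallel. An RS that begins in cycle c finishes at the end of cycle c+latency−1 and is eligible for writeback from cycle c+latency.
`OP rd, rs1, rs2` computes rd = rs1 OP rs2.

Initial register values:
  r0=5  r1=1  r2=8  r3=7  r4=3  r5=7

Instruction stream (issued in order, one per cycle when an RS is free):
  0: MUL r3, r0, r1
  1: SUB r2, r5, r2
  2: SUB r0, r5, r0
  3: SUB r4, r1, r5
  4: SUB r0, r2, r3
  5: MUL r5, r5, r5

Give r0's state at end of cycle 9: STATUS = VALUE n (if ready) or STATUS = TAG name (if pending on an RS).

STATUS = VALUE -6

cycle 1: issue MUL r3<-Mul1 // r0:5,r1:1,r2:8,r3:Mul1,r4:3,r5:7
cycle 2: issue SUB r2<-Add1 // r0:5,r1:1,r2:Add1,r3:Mul1,r4:3,r5:7
cycle 3: issue SUB r0<-Add2 // r0:Add2,r1:1,r2:Add1,r3:Mul1,r4:3,r5:7
cycle 4: CDB Add1=-1; issue SUB r4<-Add1 // r0:Add2,r1:1,r2:-1,r3:Mul1,r4:Add1,r5:7
cycle 5: CDB Add2=2; issue SUB r0<-Add2 // r0:Add2,r1:1,r2:-1,r3:Mul1,r4:Add1,r5:7
cycle 6: CDB Add1=-6; issue MUL r5<-Mul2 // r0:Add2,r1:1,r2:-1,r3:Mul1,r4:-6,r5:Mul2
cycle 7: CDB Mul1=5 // r0:Add2,r1:1,r2:-1,r3:5,r4:-6,r5:Mul2
cycle 8: - // r0:Add2,r1:1,r2:-1,r3:5,r4:-6,r5:Mul2
cycle 9: CDB Add2=-6 // r0:-6,r1:1,r2:-1,r3:5,r4:-6,r5:Mul2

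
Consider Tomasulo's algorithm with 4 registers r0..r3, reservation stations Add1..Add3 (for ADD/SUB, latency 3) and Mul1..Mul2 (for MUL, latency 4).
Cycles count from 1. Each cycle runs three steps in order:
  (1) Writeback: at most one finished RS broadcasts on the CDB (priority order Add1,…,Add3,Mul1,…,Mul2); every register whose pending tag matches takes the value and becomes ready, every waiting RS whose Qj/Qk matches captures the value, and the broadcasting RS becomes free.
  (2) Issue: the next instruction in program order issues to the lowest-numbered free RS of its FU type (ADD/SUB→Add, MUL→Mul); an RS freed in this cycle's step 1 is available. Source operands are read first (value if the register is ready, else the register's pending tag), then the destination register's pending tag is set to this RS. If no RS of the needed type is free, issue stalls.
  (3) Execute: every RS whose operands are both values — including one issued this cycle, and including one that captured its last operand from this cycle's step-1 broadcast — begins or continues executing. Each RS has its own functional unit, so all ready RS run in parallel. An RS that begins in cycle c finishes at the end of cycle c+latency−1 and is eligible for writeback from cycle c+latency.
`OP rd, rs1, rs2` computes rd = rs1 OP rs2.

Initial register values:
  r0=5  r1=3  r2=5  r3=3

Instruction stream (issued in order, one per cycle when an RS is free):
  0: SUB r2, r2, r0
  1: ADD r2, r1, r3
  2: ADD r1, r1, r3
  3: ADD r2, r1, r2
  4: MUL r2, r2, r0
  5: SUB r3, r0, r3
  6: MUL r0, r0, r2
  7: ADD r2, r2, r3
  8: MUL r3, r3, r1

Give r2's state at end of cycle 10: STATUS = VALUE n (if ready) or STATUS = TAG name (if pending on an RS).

STATUS = TAG Add3

cycle 1: issue SUB r2<-Add1 // r0:5,r1:3,r2:Add1,r3:3
cycle 2: issue ADD r2<-Add2 // r0:5,r1:3,r2:Add2,r3:3
cycle 3: issue ADD r1<-Add3 // r0:5,r1:Add3,r2:Add2,r3:3
cycle 4: CDB Add1=0; issue ADD r2<-Add1 // r0:5,r1:Add3,r2:Add1,r3:3
cycle 5: CDB Add2=6; issue MUL r2<-Mul1 // r0:5,r1:Add3,r2:Mul1,r3:3
cycle 6: CDB Add3=6; issue SUB r3<-Add2 // r0:5,r1:6,r2:Mul1,r3:Add2
cycle 7: issue MUL r0<-Mul2 // r0:Mul2,r1:6,r2:Mul1,r3:Add2
cycle 8: issue ADD r2<-Add3 // r0:Mul2,r1:6,r2:Add3,r3:Add2
cycle 9: CDB Add1=12; stall // r0:Mul2,r1:6,r2:Add3,r3:Add2
cycle 10: CDB Add2=2; stall // r0:Mul2,r1:6,r2:Add3,r3:2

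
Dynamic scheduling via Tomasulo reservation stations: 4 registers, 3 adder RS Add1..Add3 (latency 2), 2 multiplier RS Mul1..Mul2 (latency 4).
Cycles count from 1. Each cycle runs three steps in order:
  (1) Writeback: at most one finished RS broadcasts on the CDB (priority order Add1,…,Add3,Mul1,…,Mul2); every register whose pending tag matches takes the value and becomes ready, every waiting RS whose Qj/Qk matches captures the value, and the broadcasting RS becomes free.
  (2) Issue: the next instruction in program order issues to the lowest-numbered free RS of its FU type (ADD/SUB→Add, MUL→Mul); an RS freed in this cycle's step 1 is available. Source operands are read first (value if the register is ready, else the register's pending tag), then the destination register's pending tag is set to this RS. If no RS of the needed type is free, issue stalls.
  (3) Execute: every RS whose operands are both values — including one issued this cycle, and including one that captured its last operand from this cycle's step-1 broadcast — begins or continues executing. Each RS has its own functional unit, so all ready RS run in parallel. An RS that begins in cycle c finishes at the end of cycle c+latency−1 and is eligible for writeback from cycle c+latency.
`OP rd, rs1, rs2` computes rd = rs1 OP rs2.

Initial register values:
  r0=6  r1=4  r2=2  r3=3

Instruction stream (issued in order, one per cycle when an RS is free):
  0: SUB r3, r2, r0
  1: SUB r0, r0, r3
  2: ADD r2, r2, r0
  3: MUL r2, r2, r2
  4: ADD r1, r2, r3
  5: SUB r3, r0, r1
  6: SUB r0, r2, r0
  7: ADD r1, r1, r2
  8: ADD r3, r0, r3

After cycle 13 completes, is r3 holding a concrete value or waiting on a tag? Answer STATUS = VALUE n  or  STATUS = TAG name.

c1: issue SUB r3<-Add1 | r0:6,r1:4,r2:2,r3:Add1
c2: issue SUB r0<-Add2 | r0:Add2,r1:4,r2:2,r3:Add1
c3: CDB Add1=-4; issue ADD r2<-Add1 | r0:Add2,r1:4,r2:Add1,r3:-4
c4: issue MUL r2<-Mul1 | r0:Add2,r1:4,r2:Mul1,r3:-4
c5: CDB Add2=10; issue ADD r1<-Add2 | r0:10,r1:Add2,r2:Mul1,r3:-4
c6: issue SUB r3<-Add3 | r0:10,r1:Add2,r2:Mul1,r3:Add3
c7: CDB Add1=12; issue SUB r0<-Add1 | r0:Add1,r1:Add2,r2:Mul1,r3:Add3
c8: stall | r0:Add1,r1:Add2,r2:Mul1,r3:Add3
c9: stall | r0:Add1,r1:Add2,r2:Mul1,r3:Add3
c10: stall | r0:Add1,r1:Add2,r2:Mul1,r3:Add3
c11: CDB Mul1=144; stall | r0:Add1,r1:Add2,r2:144,r3:Add3
c12: stall | r0:Add1,r1:Add2,r2:144,r3:Add3
c13: CDB Add1=134; issue ADD r1<-Add1 | r0:134,r1:Add1,r2:144,r3:Add3

STATUS = TAG Add3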